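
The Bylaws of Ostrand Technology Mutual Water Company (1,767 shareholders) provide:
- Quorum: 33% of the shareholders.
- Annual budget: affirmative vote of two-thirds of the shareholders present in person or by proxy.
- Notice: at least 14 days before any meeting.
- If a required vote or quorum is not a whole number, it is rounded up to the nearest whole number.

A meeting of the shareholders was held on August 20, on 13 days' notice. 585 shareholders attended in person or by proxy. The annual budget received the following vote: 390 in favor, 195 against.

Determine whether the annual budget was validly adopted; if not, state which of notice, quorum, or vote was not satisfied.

Notice: 13 days given; 14 required. Not satisfied.
Quorum: 33% of 1,767 = 583.11, rounded up to 584; 585 present. Satisfied.
Vote: requires two-thirds of those present (585); 2/3 of 585 = 390, so 390 needed; 390 in favor. Satisfied.

Invalid — notice requirement not satisfied.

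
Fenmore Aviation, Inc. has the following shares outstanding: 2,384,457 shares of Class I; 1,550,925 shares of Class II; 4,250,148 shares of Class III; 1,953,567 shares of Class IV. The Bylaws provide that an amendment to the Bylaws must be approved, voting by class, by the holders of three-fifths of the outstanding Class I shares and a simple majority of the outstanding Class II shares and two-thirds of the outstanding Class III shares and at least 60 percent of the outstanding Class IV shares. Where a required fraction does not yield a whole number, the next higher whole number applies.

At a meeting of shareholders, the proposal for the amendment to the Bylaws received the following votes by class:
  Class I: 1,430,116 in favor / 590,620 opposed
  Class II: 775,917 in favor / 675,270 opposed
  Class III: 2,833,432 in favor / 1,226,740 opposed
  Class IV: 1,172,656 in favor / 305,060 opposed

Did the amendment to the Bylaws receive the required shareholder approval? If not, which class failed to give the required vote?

Class I: 3/5 of 2384457 = 1430674.20, rounded up to 1430675; 1,430,675 required, 1,430,116 in favor — not approved.
Class II: a majority of 1550925 is 775463; 775,463 required, 775,917 in favor — approved.
Class III: 2/3 of 4250148 = 2833432; 2,833,432 required, 2,833,432 in favor — approved.
Class IV: 3/5 of 1953567 = 1172140.20, rounded up to 1172141; 1,172,141 required, 1,172,656 in favor — approved.

Not approved — the Class I shares did not give the required vote.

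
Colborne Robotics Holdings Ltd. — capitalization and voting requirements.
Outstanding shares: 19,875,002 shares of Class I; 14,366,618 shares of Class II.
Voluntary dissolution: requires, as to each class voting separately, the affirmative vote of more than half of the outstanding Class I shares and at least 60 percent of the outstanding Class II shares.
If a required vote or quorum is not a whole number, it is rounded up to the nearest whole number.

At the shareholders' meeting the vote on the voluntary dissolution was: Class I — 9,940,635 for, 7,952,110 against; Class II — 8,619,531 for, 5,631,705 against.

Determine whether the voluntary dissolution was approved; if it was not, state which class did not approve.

Class I: a majority of 19875002 is 9937502; 9,937,502 required, 9,940,635 in favor — approved.
Class II: 3/5 of 14366618 = 8619970.80, rounded up to 8619971; 8,619,971 required, 8,619,531 in favor — not approved.

Not approved — the Class II shares did not give the required vote.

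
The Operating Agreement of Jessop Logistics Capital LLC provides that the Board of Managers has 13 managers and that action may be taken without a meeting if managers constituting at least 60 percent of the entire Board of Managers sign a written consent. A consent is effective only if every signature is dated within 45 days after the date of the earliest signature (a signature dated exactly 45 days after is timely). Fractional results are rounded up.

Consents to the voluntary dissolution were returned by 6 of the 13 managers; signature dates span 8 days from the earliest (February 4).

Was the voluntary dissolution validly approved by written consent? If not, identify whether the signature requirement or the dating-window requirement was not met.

Not effective — insufficient signatures.

Signatures required: at least 60 percent of 13 — 3/5 of 13 = 7.80, rounded up to 8, so 8 needed; 6 signed. Insufficient.
Dating window: the latest signature is 8 days after the earliest; the limit is 45 days. Within the window.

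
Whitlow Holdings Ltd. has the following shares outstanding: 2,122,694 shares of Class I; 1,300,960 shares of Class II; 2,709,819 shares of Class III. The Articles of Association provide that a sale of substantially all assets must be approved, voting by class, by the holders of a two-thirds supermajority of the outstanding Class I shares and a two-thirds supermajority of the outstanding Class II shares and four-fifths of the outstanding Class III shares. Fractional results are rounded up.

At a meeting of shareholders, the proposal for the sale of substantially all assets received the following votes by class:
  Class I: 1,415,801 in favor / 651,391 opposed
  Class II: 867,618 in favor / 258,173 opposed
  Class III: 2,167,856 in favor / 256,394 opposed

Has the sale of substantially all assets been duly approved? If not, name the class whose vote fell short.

Approved — every class gave the required vote.

Class I: 2/3 of 2122694 = 1415129.33, rounded up to 1415130; 1,415,130 required, 1,415,801 in favor — approved.
Class II: 2/3 of 1300960 = 867306.67, rounded up to 867307; 867,307 required, 867,618 in favor — approved.
Class III: 4/5 of 2709819 = 2167855.20, rounded up to 2167856; 2,167,856 required, 2,167,856 in favor — approved.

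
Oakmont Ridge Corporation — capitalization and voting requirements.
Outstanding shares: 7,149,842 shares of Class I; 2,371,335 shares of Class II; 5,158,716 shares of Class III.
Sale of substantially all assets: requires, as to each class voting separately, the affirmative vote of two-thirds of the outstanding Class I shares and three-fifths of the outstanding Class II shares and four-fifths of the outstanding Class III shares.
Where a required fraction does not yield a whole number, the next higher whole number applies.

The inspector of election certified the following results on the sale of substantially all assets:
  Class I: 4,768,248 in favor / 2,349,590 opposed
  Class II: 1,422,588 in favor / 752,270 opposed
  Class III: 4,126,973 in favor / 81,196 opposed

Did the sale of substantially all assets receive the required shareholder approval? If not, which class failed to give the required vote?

Class I: 2/3 of 7149842 = 4766561.33, rounded up to 4766562; 4,766,562 required, 4,768,248 in favor — approved.
Class II: 3/5 of 2371335 = 1422801; 1,422,801 required, 1,422,588 in favor — not approved.
Class III: 4/5 of 5158716 = 4126972.80, rounded up to 4126973; 4,126,973 required, 4,126,973 in favor — approved.

Not approved — the Class II shares did not give the required vote.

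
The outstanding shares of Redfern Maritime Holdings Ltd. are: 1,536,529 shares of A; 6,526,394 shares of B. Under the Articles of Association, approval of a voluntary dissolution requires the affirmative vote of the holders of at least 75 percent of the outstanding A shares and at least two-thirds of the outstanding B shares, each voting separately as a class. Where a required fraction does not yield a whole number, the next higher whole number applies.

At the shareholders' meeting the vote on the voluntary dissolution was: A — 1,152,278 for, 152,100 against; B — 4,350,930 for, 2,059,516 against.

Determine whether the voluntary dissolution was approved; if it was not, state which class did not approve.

Not approved — the A shares did not give the required vote.

A: 3/4 of 1536529 = 1152396.75, rounded up to 1152397; 1,152,397 required, 1,152,278 in favor — not approved.
B: 2/3 of 6526394 = 4350929.33, rounded up to 4350930; 4,350,930 required, 4,350,930 in favor — approved.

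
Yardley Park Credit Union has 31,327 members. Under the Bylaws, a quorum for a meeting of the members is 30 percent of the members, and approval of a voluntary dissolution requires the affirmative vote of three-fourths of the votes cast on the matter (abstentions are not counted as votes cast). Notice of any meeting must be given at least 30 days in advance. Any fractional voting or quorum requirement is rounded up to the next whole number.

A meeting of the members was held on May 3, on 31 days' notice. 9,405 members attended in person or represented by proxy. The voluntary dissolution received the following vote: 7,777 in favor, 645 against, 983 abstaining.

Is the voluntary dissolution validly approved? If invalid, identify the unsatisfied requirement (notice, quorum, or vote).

Notice: 31 days given; 30 required. Satisfied.
Quorum: 30% of 31,327 = 9,398.10, rounded up to 9,399; 9,405 present. Satisfied.
Vote: requires three-fourths of the votes cast (9,405 − 983 abstaining = 8,422); 3/4 of 8422 = 6316.50, rounded up to 6317, so 6,317 needed; 7,777 in favor. Satisfied.

Valid — all requirements satisfied.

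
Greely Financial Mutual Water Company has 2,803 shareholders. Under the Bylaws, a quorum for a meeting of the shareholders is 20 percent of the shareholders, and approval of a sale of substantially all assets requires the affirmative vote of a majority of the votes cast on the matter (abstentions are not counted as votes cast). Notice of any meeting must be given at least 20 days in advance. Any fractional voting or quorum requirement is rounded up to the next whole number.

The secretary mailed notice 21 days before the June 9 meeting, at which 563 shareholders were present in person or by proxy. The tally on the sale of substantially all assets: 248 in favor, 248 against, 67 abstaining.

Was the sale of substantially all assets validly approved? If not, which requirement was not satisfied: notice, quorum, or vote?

Invalid — vote requirement not satisfied.

Notice: 21 days given; 20 required. Satisfied.
Quorum: 20% of 2,803 = 560.60, rounded up to 561; 563 present. Satisfied.
Vote: requires a majority of the votes cast (563 − 67 abstaining = 496); a majority of 496 is 249, so 249 needed; 248 in favor. Not satisfied.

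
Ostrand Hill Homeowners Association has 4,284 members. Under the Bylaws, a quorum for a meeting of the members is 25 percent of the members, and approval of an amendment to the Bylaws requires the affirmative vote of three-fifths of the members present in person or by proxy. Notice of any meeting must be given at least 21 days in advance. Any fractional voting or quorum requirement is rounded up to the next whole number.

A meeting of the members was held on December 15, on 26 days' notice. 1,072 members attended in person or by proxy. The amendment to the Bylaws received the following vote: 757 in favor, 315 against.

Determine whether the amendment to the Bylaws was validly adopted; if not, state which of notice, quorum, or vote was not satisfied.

Valid — all requirements satisfied.

Notice: 26 days given; 21 required. Satisfied.
Quorum: 25% of 4,284 = 1,071; 1,072 present. Satisfied.
Vote: requires three-fifths of those present (1,072); 3/5 of 1072 = 643.20, rounded up to 644, so 644 needed; 757 in favor. Satisfied.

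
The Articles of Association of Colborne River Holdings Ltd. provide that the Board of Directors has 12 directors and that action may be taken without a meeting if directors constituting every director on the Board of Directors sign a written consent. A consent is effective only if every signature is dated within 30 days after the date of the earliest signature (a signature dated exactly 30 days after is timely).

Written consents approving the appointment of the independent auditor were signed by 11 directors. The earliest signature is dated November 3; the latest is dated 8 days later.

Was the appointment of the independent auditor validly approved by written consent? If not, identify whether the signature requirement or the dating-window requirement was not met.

Signatures required: all of 12 — unanimous means all 12, so 12 needed; 11 signed. Insufficient.
Dating window: the latest signature is 8 days after the earliest; the limit is 30 days. Within the window.

Not effective — insufficient signatures.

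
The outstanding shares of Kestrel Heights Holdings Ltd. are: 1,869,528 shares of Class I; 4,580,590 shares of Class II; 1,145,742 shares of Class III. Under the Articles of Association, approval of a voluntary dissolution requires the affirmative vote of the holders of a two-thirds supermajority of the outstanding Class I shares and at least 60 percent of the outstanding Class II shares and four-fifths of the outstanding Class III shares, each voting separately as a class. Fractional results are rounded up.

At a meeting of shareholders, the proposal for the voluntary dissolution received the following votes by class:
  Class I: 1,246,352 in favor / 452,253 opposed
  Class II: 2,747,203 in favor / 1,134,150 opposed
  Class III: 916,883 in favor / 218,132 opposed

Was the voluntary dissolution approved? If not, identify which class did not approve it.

Class I: 2/3 of 1869528 = 1246352; 1,246,352 required, 1,246,352 in favor — approved.
Class II: 3/5 of 4580590 = 2748354; 2,748,354 required, 2,747,203 in favor — not approved.
Class III: 4/5 of 1145742 = 916593.60, rounded up to 916594; 916,594 required, 916,883 in favor — approved.

Not approved — the Class II shares did not give the required vote.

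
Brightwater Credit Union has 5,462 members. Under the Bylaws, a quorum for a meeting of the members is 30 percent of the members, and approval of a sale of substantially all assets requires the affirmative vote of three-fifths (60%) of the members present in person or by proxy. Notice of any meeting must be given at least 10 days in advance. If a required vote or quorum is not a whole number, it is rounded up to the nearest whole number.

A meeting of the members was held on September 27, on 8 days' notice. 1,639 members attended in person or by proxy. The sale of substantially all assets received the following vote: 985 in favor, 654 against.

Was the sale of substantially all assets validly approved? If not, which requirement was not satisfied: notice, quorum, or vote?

Notice: 8 days given; 10 required. Not satisfied.
Quorum: 30% of 5,462 = 1,638.60, rounded up to 1,639; 1,639 present. Satisfied.
Vote: requires three-fifths of those present (1,639); 3/5 of 1639 = 983.40, rounded up to 984, so 984 needed; 985 in favor. Satisfied.

Invalid — notice requirement not satisfied.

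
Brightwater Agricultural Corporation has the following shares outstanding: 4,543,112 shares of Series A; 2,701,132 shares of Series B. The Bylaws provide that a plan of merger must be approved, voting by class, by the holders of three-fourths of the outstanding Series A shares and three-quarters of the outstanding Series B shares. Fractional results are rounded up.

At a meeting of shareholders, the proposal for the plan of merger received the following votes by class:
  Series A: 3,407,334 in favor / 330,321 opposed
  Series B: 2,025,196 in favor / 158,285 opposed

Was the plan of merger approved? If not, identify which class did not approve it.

Not approved — the Series B shares did not give the required vote.

Series A: 3/4 of 4543112 = 3407334; 3,407,334 required, 3,407,334 in favor — approved.
Series B: 3/4 of 2701132 = 2025849; 2,025,849 required, 2,025,196 in favor — not approved.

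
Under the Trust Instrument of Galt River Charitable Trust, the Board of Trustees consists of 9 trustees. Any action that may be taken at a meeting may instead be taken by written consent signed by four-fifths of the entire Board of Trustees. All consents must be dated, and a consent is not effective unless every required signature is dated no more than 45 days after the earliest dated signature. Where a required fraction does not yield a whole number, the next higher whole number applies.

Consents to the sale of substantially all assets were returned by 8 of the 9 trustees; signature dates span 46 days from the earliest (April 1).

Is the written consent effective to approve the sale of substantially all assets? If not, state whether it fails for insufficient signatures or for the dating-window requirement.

Signatures required: four-fifths of 9 — 4/5 of 9 = 7.20, rounded up to 8, so 8 needed; 8 signed. Sufficient.
Dating window: the latest signature is 46 days after the earliest; the limit is 45 days. Outside the window.

Not effective — dating-window requirement not satisfied.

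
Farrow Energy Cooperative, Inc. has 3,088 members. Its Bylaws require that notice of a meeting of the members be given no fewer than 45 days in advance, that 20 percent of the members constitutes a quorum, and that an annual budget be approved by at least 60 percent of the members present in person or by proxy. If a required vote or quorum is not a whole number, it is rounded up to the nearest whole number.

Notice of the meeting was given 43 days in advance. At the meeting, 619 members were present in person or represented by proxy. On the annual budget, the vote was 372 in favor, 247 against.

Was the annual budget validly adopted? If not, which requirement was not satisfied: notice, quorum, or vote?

Invalid — notice requirement not satisfied.

Notice: 43 days given; 45 required. Not satisfied.
Quorum: 20% of 3,088 = 617.60, rounded up to 618; 619 present. Satisfied.
Vote: requires three-fifths of those present (619); 3/5 of 619 = 371.40, rounded up to 372, so 372 needed; 372 in favor. Satisfied.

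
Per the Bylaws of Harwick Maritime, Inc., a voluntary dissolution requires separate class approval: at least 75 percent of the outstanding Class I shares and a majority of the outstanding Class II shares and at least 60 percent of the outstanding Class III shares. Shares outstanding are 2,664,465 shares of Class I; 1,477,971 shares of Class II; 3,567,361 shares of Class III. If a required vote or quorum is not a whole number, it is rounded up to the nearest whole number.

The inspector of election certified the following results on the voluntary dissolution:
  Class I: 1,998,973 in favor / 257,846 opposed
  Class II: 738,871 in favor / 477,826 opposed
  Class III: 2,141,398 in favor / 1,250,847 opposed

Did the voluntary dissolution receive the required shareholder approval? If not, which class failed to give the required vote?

Not approved — the Class II shares did not give the required vote.

Class I: 3/4 of 2664465 = 1998348.75, rounded up to 1998349; 1,998,349 required, 1,998,973 in favor — approved.
Class II: a majority of 1477971 is 738986; 738,986 required, 738,871 in favor — not approved.
Class III: 3/5 of 3567361 = 2140416.60, rounded up to 2140417; 2,140,417 required, 2,141,398 in favor — approved.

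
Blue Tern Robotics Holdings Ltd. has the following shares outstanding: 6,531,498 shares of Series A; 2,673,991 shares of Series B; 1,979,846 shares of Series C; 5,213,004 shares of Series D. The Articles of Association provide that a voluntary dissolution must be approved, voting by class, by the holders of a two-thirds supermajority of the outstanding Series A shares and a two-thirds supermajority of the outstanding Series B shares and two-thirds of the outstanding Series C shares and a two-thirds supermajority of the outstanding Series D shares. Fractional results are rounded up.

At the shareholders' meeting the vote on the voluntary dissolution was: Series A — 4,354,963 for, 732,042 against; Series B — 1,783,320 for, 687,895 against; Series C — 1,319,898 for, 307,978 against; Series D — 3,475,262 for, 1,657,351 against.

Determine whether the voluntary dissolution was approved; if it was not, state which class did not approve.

Not approved — the Series D shares did not give the required vote.

Series A: 2/3 of 6531498 = 4354332; 4,354,332 required, 4,354,963 in favor — approved.
Series B: 2/3 of 2673991 = 1782660.67, rounded up to 1782661; 1,782,661 required, 1,783,320 in favor — approved.
Series C: 2/3 of 1979846 = 1319897.33, rounded up to 1319898; 1,319,898 required, 1,319,898 in favor — approved.
Series D: 2/3 of 5213004 = 3475336; 3,475,336 required, 3,475,262 in favor — not approved.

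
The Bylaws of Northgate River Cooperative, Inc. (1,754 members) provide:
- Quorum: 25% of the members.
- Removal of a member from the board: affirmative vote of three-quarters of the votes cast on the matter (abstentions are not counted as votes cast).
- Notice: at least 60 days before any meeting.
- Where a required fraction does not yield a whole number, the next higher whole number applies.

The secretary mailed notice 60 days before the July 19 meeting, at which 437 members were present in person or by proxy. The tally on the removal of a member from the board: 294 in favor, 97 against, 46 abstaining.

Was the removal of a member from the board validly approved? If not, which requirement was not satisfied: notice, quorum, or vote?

Invalid — quorum requirement not satisfied.

Notice: 60 days given; 60 required. Satisfied.
Quorum: 25% of 1,754 = 438.50, rounded up to 439; 437 present. Not satisfied.
Vote: requires three-fourths of the votes cast (437 − 46 abstaining = 391); 3/4 of 391 = 293.25, rounded up to 294, so 294 needed; 294 in favor. Satisfied.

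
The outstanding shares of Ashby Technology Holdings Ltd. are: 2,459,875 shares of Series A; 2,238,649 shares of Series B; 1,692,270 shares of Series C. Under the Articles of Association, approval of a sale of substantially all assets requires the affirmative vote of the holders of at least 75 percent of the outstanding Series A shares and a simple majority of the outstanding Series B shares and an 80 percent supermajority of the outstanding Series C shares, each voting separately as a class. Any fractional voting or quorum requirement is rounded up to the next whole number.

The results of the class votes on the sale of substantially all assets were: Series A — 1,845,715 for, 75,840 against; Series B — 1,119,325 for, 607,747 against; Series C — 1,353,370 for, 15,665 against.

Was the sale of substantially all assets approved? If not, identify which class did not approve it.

Series A: 3/4 of 2459875 = 1844906.25, rounded up to 1844907; 1,844,907 required, 1,845,715 in favor — approved.
Series B: a majority of 2238649 is 1119325; 1,119,325 required, 1,119,325 in favor — approved.
Series C: 4/5 of 1692270 = 1353816; 1,353,816 required, 1,353,370 in favor — not approved.

Not approved — the Series C shares did not give the required vote.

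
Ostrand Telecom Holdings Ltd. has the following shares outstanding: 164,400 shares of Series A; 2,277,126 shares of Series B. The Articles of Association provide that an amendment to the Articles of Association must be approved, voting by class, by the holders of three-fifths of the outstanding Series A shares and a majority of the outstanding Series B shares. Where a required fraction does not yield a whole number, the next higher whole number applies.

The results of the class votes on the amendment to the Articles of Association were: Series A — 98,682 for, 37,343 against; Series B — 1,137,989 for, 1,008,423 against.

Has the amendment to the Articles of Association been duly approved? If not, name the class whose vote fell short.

Series A: 3/5 of 164400 = 98640; 98,640 required, 98,682 in favor — approved.
Series B: a majority of 2277126 is 1138564; 1,138,564 required, 1,137,989 in favor — not approved.

Not approved — the Series B shares did not give the required vote.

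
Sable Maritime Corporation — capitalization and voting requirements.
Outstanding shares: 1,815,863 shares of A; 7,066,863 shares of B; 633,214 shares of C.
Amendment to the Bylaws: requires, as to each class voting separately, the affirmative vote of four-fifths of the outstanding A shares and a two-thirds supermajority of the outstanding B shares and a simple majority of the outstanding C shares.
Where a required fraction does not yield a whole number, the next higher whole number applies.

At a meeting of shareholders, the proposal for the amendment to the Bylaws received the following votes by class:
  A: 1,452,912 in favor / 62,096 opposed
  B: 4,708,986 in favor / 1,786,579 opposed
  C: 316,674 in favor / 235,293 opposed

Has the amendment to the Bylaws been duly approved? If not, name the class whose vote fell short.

A: 4/5 of 1815863 = 1452690.40, rounded up to 1452691; 1,452,691 required, 1,452,912 in favor — approved.
B: 2/3 of 7066863 = 4711242; 4,711,242 required, 4,708,986 in favor — not approved.
C: a majority of 633214 is 316608; 316,608 required, 316,674 in favor — approved.

Not approved — the B shares did not give the required vote.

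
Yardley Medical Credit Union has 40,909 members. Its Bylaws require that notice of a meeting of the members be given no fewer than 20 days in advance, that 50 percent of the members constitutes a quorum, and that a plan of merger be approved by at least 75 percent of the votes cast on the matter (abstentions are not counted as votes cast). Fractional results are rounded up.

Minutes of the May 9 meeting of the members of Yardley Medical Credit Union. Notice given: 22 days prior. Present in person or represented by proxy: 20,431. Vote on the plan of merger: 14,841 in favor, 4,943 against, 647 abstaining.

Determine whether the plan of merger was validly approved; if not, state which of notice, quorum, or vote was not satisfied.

Notice: 22 days given; 20 required. Satisfied.
Quorum: 50% of 40,909 = 20,454.50, rounded up to 20,455; 20,431 present. Not satisfied.
Vote: requires three-fourths of the votes cast (20,431 − 647 abstaining = 19,784); 3/4 of 19784 = 14838, so 14,838 needed; 14,841 in favor. Satisfied.

Invalid — quorum requirement not satisfied.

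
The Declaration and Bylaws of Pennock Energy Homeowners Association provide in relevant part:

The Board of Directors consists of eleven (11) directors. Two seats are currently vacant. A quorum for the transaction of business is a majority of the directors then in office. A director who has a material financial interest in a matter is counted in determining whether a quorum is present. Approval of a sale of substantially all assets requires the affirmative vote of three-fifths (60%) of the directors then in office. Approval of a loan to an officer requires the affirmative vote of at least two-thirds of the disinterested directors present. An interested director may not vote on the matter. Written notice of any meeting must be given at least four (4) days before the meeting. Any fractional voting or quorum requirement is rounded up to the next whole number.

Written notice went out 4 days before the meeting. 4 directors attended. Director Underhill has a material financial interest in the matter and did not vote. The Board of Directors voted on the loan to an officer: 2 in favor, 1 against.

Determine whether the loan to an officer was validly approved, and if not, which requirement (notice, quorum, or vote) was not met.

Notice: 4 days given; 4 required (4 ≥ 4). Satisfied.
Quorum: 4 present (interested directors count toward quorum); quorum is 5. Not satisfied.
Vote: the loan to an officer requires two-thirds of the disinterested directors present (4 − 1 = 3). 2/3 of 3 = 2, so 2 affirmative votes are needed; 2 voted in favor. Satisfied. (Moot — without a quorum no business can be validly transacted.)

Invalid — quorum requirement not satisfied.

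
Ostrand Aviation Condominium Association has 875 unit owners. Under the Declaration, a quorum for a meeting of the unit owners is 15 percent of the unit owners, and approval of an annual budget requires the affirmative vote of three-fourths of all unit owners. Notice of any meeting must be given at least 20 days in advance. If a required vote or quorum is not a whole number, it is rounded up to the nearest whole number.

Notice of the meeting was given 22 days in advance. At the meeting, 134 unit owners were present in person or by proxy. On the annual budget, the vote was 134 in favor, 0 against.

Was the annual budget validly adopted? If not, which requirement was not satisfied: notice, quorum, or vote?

Notice: 22 days given; 20 required. Satisfied.
Quorum: 15% of 875 = 131.25, rounded up to 132; 134 present. Satisfied.
Vote: requires three-fourths of all unit owners (875); 3/4 of 875 = 656.25, rounded up to 657, so 657 needed; 134 in favor. Not satisfied.

Invalid — vote requirement not satisfied.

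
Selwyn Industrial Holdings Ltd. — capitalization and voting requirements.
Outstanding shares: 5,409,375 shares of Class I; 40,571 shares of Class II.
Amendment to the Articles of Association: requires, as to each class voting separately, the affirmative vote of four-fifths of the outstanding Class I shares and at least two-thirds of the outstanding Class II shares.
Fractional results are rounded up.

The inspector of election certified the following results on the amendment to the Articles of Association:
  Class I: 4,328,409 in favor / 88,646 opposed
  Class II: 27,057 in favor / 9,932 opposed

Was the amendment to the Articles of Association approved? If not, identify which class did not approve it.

Class I: 4/5 of 5409375 = 4327500; 4,327,500 required, 4,328,409 in favor — approved.
Class II: 2/3 of 40571 = 27047.33, rounded up to 27048; 27,048 required, 27,057 in favor — approved.

Approved — every class gave the required vote.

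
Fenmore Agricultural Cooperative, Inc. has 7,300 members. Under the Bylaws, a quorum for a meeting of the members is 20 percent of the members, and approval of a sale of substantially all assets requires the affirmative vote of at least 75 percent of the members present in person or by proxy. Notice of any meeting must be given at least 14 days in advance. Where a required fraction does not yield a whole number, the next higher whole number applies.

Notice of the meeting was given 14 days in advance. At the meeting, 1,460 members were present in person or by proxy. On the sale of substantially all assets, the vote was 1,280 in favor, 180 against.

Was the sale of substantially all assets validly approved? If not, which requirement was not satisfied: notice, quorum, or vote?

Notice: 14 days given; 14 required. Satisfied.
Quorum: 20% of 7,300 = 1,460; 1,460 present. Satisfied.
Vote: requires three-fourths of those present (1,460); 3/4 of 1460 = 1095, so 1,095 needed; 1,280 in favor. Satisfied.

Valid — all requirements satisfied.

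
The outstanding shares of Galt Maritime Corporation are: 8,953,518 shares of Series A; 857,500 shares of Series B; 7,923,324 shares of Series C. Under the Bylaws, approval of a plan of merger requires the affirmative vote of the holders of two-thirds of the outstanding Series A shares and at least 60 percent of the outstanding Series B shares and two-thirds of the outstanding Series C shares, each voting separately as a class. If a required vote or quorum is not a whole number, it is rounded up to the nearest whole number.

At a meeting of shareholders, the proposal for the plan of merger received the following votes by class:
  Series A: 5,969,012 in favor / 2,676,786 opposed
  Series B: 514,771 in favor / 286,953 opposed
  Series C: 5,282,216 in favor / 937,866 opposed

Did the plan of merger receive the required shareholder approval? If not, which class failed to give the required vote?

Series A: 2/3 of 8953518 = 5969012; 5,969,012 required, 5,969,012 in favor — approved.
Series B: 3/5 of 857500 = 514500; 514,500 required, 514,771 in favor — approved.
Series C: 2/3 of 7923324 = 5282216; 5,282,216 required, 5,282,216 in favor — approved.

Approved — every class gave the required vote.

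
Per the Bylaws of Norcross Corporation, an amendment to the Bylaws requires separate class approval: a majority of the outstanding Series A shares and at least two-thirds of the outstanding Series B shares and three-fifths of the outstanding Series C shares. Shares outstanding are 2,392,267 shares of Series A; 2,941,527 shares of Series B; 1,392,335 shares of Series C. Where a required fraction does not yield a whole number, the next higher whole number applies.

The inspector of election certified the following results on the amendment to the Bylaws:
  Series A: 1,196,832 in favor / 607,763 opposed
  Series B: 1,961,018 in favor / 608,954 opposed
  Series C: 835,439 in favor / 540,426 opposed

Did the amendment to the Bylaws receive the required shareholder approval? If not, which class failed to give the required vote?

Series A: a majority of 2392267 is 1196134; 1,196,134 required, 1,196,832 in favor — approved.
Series B: 2/3 of 2941527 = 1961018; 1,961,018 required, 1,961,018 in favor — approved.
Series C: 3/5 of 1392335 = 835401; 835,401 required, 835,439 in favor — approved.

Approved — every class gave the required vote.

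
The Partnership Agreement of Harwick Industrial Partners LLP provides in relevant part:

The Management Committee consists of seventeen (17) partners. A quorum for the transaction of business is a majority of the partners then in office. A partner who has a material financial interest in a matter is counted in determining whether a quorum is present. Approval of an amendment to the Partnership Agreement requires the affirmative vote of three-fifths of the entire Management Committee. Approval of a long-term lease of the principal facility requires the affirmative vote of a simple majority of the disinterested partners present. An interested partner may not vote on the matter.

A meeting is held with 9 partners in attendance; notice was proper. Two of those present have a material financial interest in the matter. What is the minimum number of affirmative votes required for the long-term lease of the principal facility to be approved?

4

The long-term lease of the principal facility requires a majority of the disinterested partners present (9 − 2 = 7).
A majority of 7 is 4.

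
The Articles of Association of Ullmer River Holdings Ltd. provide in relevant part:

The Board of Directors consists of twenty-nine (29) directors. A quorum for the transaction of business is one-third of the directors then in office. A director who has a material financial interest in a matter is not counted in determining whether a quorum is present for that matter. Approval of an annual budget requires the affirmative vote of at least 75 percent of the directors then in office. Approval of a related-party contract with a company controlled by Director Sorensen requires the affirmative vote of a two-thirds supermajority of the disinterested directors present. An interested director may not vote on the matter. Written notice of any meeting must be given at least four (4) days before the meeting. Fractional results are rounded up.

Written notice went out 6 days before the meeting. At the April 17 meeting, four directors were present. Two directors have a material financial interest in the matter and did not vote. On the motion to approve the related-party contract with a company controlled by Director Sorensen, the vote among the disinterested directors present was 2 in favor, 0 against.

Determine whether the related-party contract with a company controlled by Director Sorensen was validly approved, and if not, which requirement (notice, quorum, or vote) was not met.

Notice: 6 days given; 4 required (6 ≥ 4). Satisfied.
Quorum: 4 present, but the 2 interested directors do not count, leaving 2. Quorum is 10. Not satisfied.
Vote: the related-party contract with a company controlled by Director Sorensen requires two-thirds of the disinterested directors present (4 − 2 = 2). 2/3 of 2 = 1.33, rounded up to 2, so 2 affirmative votes are needed; 2 voted in favor. Satisfied. (Moot — without a quorum no business can be validly transacted.)

Invalid — quorum requirement not satisfied.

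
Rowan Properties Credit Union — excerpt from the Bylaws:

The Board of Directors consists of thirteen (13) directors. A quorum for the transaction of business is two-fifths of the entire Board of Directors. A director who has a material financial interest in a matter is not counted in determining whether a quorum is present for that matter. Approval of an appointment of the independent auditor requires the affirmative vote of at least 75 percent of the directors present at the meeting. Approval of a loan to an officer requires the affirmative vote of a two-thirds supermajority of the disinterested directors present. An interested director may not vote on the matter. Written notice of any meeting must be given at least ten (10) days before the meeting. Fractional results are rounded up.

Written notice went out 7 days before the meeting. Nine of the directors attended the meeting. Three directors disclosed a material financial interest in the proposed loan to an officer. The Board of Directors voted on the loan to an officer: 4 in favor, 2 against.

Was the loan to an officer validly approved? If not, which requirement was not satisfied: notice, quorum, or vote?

Invalid — notice requirement not satisfied.

Notice: 7 days given; 10 required (7 < 10). Not satisfied.
Quorum: 9 present, but the 3 interested directors do not count, leaving 6. Quorum is 6. Satisfied.
Vote: the loan to an officer requires two-thirds of the disinterested directors present (9 − 3 = 6). 2/3 of 6 = 4, so 4 affirmative votes are needed; 4 voted in favor. Satisfied.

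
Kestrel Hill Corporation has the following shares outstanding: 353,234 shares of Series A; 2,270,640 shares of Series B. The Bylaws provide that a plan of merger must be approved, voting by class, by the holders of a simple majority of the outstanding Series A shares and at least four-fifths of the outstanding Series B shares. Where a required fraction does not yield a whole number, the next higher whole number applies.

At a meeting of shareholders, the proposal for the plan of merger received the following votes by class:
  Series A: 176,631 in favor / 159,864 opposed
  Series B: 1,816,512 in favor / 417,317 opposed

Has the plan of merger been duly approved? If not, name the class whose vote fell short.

Approved — every class gave the required vote.

Series A: a majority of 353234 is 176618; 176,618 required, 176,631 in favor — approved.
Series B: 4/5 of 2270640 = 1816512; 1,816,512 required, 1,816,512 in favor — approved.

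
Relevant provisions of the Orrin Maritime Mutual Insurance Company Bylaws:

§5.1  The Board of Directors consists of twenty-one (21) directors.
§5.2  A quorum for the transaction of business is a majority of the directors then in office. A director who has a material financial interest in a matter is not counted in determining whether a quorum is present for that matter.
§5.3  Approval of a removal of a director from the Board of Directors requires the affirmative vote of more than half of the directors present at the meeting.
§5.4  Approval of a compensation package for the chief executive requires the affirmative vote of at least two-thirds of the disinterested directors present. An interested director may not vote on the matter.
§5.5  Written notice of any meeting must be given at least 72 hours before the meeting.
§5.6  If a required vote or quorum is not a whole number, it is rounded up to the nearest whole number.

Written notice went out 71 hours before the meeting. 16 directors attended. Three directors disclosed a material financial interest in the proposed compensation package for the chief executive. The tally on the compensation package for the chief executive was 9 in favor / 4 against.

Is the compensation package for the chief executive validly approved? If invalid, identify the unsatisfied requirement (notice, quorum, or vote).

Invalid — notice requirement not satisfied.

Notice: 71 hours given; 72 required (71 < 72). Not satisfied.
Quorum: 16 present, but the 3 interested directors do not count, leaving 13. Quorum is 11. Satisfied.
Vote: the compensation package for the chief executive requires two-thirds of the disinterested directors present (16 − 3 = 13). 2/3 of 13 = 8.67, rounded up to 9, so 9 affirmative votes are needed; 9 voted in favor. Satisfied.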